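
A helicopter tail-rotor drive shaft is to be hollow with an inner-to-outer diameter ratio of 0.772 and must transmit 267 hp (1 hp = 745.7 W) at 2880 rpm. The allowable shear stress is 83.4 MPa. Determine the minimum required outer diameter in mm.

39.7 mm

ω = 2π·2880/60 = 301.6 rad/s, so T = P/ω = 267×745.7 / 301.6 = 660.2 N·m.
For a hollow shaft with d_i/d_o = 0.772: τ_max = 16T/(π d_o³ (1−k⁴)), so d_o = [16T/(π τ_allow (1−k⁴))]^(1/3) = [16·660.2/(π·8.34×10^7·0.6448)]^(1/3) = 0.03969 m.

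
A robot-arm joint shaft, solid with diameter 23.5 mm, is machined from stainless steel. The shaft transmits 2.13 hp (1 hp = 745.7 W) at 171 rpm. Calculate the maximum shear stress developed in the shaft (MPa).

ω = 2π·171/60 = 17.91 rad/s, so T = P/ω = 2.13×745.7 / 17.91 = 88.70 N·m.
J = πd⁴/32 = π(0.0235)⁴/32 = 2.994×10^-8 m⁴.
τ_max = T·r/J = 88.70 × 0.0118 / 2.994×10^-8 = 3.481×10^7 Pa.

34.8 MPa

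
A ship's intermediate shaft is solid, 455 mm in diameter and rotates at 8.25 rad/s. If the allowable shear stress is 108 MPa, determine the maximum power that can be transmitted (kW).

16500 kW

J = πd⁴/32 = π(0.455)⁴/32 = 4.208×10^-3 m⁴.
T_max = τ_allow·J/r = 1.08×10^8 × 4.208×10^-3 / 0.228 = 1.998e6 N·m.
ω = 8.25 rad/s, so P_max = T_max·ω = 1.648×10^7 W.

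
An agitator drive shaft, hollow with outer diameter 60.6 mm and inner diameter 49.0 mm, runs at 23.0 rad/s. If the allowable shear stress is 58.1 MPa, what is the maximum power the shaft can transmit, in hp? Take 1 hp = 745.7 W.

44.8 hp

J = π(d_o⁴ − d_i⁴)/32 = π(0.0606⁴ − 0.0490⁴)/32 = 7.580×10^-7 m⁴.
T_max = τ_allow·J/r = 5.81×10^7 × 7.580×10^-7 / 0.0303 = 1454 N·m.
ω = 23.0 rad/s, so P_max = T_max·ω = 3.343×10^4 W.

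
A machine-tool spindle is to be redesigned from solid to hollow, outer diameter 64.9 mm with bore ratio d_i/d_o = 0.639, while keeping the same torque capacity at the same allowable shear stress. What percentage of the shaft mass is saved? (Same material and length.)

33.2 %

Equal τ_max and T ⇒ the solid shaft needs d_s³ = d_o³(1−k⁴), so d_s = 64.9·(1−0.639⁴)^(1/3) = 61.07 mm.
Area ratio A_h/A_s = d_o²(1−k²)/d_s² = (1−k²)/(1−k⁴)^(2/3) = 0.6682.
Mass saving = 1 − 0.6682 = 33.2 %.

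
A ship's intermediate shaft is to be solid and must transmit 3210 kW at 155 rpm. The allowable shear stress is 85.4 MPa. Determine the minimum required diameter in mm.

228 mm

ω = 2π·155/60 = 16.23 rad/s, so T = P/ω = 3210×10³ / 16.23 = 197800 N·m.
For a solid shaft τ_max = 16T/(πd³), so d = (16T/(π τ_allow))^(1/3) = (16·197800/(π·8.54×10^7))^(1/3) = 0.2276 m.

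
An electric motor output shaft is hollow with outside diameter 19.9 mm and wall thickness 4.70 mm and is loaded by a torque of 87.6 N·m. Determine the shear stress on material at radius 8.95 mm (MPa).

55.2 MPa

J = π(d_o⁴ − d_i⁴)/32 = π(0.0199⁴ − 0.0105⁴)/32 = 1.420×10^-8 m⁴.
Shear stress varies linearly with radius: τ = T·r/J = 87.60 × 0.00895 / 1.420×10^-8 = 5.520×10^7 Pa.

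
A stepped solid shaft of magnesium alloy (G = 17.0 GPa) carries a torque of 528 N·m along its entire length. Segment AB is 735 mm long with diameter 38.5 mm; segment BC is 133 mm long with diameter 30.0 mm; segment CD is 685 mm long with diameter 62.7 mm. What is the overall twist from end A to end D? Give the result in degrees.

9.84°

J_AB = π(0.0385)⁴/32 = 2.16×10^-7 m⁴; J_BC = π(0.0300)⁴/32 = 7.95×10^-8 m⁴; J_CD = π(0.0627)⁴/32 = 1.52×10^-6 m⁴.
θ = (T/G)·Σ L_i/J_i = (528.0/17.0×10⁹)·(0.735/2.16×10^-7 + 0.133/7.95×10^-8 + 0.685/1.52×10^-6) = 0.1718 rad.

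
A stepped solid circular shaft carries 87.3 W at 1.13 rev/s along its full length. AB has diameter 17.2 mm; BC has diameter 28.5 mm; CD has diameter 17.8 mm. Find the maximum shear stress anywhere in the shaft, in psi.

ω = 2π·1.13 = 7.100 rad/s, so T = P/ω = 87.3 / 7.100 = 12.30 N·m.
Under the same torque, τ_max = 16T/(πd³) is largest where d is smallest — segment AB (d = 17.2 mm).
τ_max = 16·12.30/(π·(0.0172)³) = 1.231×10^7 Pa.

1780 psi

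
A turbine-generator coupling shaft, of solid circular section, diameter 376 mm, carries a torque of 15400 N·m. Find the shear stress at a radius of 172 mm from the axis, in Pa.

J = πd⁴/32 = π(0.376)⁴/32 = 1.962×10^-3 m⁴.
Shear stress varies linearly with radius: τ = T·r/J = 15400 × 0.172 / 1.962×10^-3 = 1.350×10^6 Pa.

1.35e6 Pa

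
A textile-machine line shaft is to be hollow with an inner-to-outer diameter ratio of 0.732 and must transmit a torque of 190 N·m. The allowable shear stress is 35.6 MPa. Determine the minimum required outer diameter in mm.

For a hollow shaft with d_i/d_o = 0.732: τ_max = 16T/(π d_o³ (1−k⁴)), so d_o = [16T/(π τ_allow (1−k⁴))]^(1/3) = [16·190.0/(π·3.56×10^7·0.7129)]^(1/3) = 0.03366 m.

33.7 mm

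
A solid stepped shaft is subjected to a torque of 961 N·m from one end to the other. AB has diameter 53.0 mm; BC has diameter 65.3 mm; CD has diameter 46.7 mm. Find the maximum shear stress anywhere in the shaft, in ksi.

Under the same torque, τ_max = 16T/(πd³) is largest where d is smallest — segment CD (d = 46.7 mm).
τ_max = 16·961.0/(π·(0.0467)³) = 4.806×10^7 Pa.

6.97 ksi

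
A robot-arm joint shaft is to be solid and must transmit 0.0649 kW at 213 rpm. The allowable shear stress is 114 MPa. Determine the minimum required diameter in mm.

ω = 2π·213/60 = 22.31 rad/s, so T = P/ω = 0.0649×10³ / 22.31 = 2.910 N·m.
For a solid shaft τ_max = 16T/(πd³), so d = (16T/(π τ_allow))^(1/3) = (16·2.910/(π·1.14×10^8))^(1/3) = 0.005066 m.

5.07 mm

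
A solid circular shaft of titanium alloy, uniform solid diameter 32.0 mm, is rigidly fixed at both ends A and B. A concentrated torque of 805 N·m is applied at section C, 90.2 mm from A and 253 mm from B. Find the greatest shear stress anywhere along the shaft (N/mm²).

With uniform GJ and both ends fixed, compatibility θ_AC = θ_CB gives T_A·a = T_B·b, together with T_A + T_B = T₀.
T_A = T₀·b/(a+b) = 805.0·253/343.2 = 593.4 N·m; T_B = 211.6 N·m.
τ in each portion: τ_AC = 9.22×10^7 Pa, τ_CB = 3.29×10^7 Pa; maximum is in AC.
τ_max = T_AC·r/J = 593.4·0.0160/1.03×10^-7 = 9.223×10^7 Pa.

92.2 N/mm²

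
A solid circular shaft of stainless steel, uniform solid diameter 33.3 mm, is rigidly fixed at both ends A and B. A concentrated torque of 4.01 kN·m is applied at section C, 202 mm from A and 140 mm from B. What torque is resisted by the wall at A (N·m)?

1640 N·m

With uniform GJ and both ends fixed, compatibility θ_AC = θ_CB gives T_A·a = T_B·b, together with T_A + T_B = T₀.
T_A = T₀·b/(a+b) = 4010·140/342.0 = 1642 N·m; T_B = 2368 N·m.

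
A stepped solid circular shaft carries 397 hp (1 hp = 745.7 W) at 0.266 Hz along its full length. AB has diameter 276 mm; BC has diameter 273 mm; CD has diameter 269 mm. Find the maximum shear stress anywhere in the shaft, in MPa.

ω = 2π·0.266 = 1.671 rad/s, so T = P/ω = 397×745.7 / 1.671 = 177100 N·m.
Under the same torque, τ_max = 16T/(πd³) is largest where d is smallest — segment CD (d = 269 mm).
τ_max = 16·177100/(π·(0.269)³) = 4.635×10^7 Pa.

46.3 MPa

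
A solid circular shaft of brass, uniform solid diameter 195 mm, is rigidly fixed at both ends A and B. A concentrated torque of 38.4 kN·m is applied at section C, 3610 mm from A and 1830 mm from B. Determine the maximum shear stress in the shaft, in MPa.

17.5 MPa

With uniform GJ and both ends fixed, compatibility θ_AC = θ_CB gives T_A·a = T_B·b, together with T_A + T_B = T₀.
T_A = T₀·b/(a+b) = 38400·1830/5440 = 12920 N·m; T_B = 25480 N·m.
τ in each portion: τ_AC = 8.87×10^6 Pa, τ_CB = 1.75×10^7 Pa; maximum is in CB.
τ_max = T_CB·r/J = 25480·0.0975/1.42×10^-4 = 1.750×10^7 Pa.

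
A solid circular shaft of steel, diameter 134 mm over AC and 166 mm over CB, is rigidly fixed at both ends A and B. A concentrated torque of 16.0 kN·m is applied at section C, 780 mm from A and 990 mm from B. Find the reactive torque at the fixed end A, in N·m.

5600 N·m

Compatibility: T_A·a/J_AC = T_B·b/J_CB with T_A + T_B = T₀.
J_AC = 3.17×10^-5 m⁴, J_CB = 7.45×10^-5 m⁴, so T_A = T₀·(J_AC/a)/((J_AC/a)+(J_CB/b)) = 5603 N·m, T_B = 10400 N·m.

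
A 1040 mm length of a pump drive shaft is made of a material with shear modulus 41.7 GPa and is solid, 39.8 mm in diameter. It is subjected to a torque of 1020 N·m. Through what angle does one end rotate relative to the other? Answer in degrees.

5.92°

J = πd⁴/32 = π(0.0398)⁴/32 = 2.463×10^-7 m⁴.
θ = T·L/(G·J) = 1020 × 1.04 / (41.7×10⁹ × 2.463×10^-7) = 0.1033 rad.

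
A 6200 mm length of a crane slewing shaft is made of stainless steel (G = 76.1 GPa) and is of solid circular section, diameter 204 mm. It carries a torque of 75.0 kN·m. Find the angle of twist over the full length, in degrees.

J = πd⁴/32 = π(0.204)⁴/32 = 1.700×10^-4 m⁴.
θ = T·L/(G·J) = 75000 × 6.20 / (76.1×10⁹ × 1.700×10^-4) = 0.03594 rad.

2.06°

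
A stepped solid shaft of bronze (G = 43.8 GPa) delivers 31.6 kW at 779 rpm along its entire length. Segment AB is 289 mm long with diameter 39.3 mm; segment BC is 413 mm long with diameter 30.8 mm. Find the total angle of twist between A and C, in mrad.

ω = 2π·779/60 = 81.58 rad/s, so T = P/ω = 31.6×10³ / 81.58 = 387.4 N·m.
J_AB = π(0.0393)⁴/32 = 2.34×10^-7 m⁴; J_BC = π(0.0308)⁴/32 = 8.83×10^-8 m⁴.
θ = (T/G)·Σ L_i/J_i = (387.4/43.8×10⁹)·(0.289/2.34×10^-7 + 0.413/8.83×10^-8) = 0.05226 rad.

52.3 mrad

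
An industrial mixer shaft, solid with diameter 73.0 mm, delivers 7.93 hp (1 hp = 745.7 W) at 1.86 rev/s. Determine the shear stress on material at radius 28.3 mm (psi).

ω = 2π·1.86 = 11.69 rad/s, so T = P/ω = 7.93×745.7 / 11.69 = 506.0 N·m.
J = πd⁴/32 = π(0.0730)⁴/32 = 2.788×10^-6 m⁴.
Shear stress varies linearly with radius: τ = T·r/J = 506.0 × 0.0283 / 2.788×10^-6 = 5.136×10^6 Pa.

745 psi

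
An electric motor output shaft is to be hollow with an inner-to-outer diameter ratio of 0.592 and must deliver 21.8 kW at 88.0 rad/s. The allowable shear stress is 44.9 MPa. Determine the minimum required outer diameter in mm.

31.8 mm

ω = 88.0 rad/s, so T = P/ω = 21.8×10³ / 88.00 = 247.7 N·m.
For a hollow shaft with d_i/d_o = 0.592: τ_max = 16T/(π d_o³ (1−k⁴)), so d_o = [16T/(π τ_allow (1−k⁴))]^(1/3) = [16·247.7/(π·4.49×10^7·0.8772)]^(1/3) = 0.03176 m.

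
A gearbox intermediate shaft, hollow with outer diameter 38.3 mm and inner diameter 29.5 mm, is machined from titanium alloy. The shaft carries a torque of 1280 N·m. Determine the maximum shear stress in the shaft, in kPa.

J = π(d_o⁴ − d_i⁴)/32 = π(0.0383⁴ − 0.0295⁴)/32 = 1.369×10^-7 m⁴.
τ_max = T·r/J = 1280 × 0.0191 / 1.369×10^-7 = 1.791×10^8 Pa.

179000 kPa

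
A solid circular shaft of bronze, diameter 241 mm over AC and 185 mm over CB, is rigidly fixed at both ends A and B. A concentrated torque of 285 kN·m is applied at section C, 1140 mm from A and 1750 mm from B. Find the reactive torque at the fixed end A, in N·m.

232000 N·m

Compatibility: T_A·a/J_AC = T_B·b/J_CB with T_A + T_B = T₀.
J_AC = 3.31×10^-4 m⁴, J_CB = 1.15×10^-4 m⁴, so T_A = T₀·(J_AC/a)/((J_AC/a)+(J_CB/b)) = 232400 N·m, T_B = 52570 N·m.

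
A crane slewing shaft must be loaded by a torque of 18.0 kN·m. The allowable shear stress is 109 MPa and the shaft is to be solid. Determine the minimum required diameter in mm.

For a solid shaft τ_max = 16T/(πd³), so d = (16T/(π τ_allow))^(1/3) = (16·18000/(π·1.09×10^8))^(1/3) = 0.09439 m.

94.4 mm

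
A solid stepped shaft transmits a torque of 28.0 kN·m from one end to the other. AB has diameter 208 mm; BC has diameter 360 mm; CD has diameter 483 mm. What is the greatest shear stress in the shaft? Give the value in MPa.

Under the same torque, τ_max = 16T/(πd³) is largest where d is smallest — segment AB (d = 208 mm).
τ_max = 16·28000/(π·(0.208)³) = 1.585×10^7 Pa.

15.8 MPa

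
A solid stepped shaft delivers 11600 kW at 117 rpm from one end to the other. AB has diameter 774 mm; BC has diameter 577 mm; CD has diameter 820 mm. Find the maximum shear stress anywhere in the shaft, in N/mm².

ω = 2π·117/60 = 12.25 rad/s, so T = P/ω = 11600×10³ / 12.25 = 946800 N·m.
Under the same torque, τ_max = 16T/(πd³) is largest where d is smallest — segment BC (d = 577 mm).
τ_max = 16·946800/(π·(0.577)³) = 2.510×10^7 Pa.

25.1 N/mm²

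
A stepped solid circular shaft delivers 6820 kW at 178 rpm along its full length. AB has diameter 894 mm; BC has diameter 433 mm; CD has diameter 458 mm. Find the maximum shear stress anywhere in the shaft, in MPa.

ω = 2π·178/60 = 18.64 rad/s, so T = P/ω = 6820×10³ / 18.64 = 365900 N·m.
Under the same torque, τ_max = 16T/(πd³) is largest where d is smallest — segment BC (d = 433 mm).
τ_max = 16·365900/(π·(0.433)³) = 2.295×10^7 Pa.

23.0 MPa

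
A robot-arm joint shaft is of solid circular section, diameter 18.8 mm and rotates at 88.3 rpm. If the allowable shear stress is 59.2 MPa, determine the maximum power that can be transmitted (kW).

0.714 kW

J = πd⁴/32 = π(0.0188)⁴/32 = 1.226×10^-8 m⁴.
T_max = τ_allow·J/r = 5.92×10^7 × 1.226×10^-8 / 0.00940 = 77.24 N·m.
ω = 2π·88.3/60 = 9.247 rad/s, so P_max = T_max·ω = 714.2 W.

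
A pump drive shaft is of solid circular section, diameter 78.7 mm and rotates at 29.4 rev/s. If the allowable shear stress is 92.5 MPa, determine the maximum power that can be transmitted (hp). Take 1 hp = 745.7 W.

J = πd⁴/32 = π(0.0787)⁴/32 = 3.766×10^-6 m⁴.
T_max = τ_allow·J/r = 9.25×10^7 × 3.766×10^-6 / 0.0394 = 8853 N·m.
ω = 2π·29.4 = 184.7 rad/s, so P_max = T_max·ω = 1.635×10^6 W.

2190 hp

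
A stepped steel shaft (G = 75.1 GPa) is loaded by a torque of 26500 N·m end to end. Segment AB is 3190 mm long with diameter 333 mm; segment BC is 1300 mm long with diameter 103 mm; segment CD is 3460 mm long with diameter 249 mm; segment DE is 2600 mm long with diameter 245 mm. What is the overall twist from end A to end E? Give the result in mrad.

48.3 mrad

J_AB = π(0.333)⁴/32 = 1.21×10^-3 m⁴; J_BC = π(0.103)⁴/32 = 1.10×10^-5 m⁴; J_CD = π(0.249)⁴/32 = 3.77×10^-4 m⁴; J_DE = π(0.245)⁴/32 = 3.54×10^-4 m⁴.
θ = (T/G)·Σ L_i/J_i = (26500/75.1×10⁹)·(3.19/1.21×10^-3 + 1.30/1.10×10^-5 + 3.46/3.77×10^-4 + 2.60/3.54×10^-4) = 0.04828 rad.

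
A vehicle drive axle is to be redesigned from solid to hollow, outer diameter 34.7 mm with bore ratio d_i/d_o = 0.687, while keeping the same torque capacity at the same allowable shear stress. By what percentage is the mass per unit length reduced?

37.5 %

Equal τ_max and T ⇒ the solid shaft needs d_s³ = d_o³(1−k⁴), so d_s = 34.7·(1−0.687⁴)^(1/3) = 31.90 mm.
Area ratio A_h/A_s = d_o²(1−k²)/d_s² = (1−k²)/(1−k⁴)^(2/3) = 0.6246.
Mass saving = 1 − 0.6246 = 37.5 %.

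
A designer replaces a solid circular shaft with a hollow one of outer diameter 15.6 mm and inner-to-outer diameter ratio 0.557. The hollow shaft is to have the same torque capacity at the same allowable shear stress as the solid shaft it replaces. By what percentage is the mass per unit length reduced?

Equal τ_max and T ⇒ the solid shaft needs d_s³ = d_o³(1−k⁴), so d_s = 15.6·(1−0.557⁴)^(1/3) = 15.08 mm.
Area ratio A_h/A_s = d_o²(1−k²)/d_s² = (1−k²)/(1−k⁴)^(2/3) = 0.7379.
Mass saving = 1 − 0.7379 = 26.2 %.

26.2 %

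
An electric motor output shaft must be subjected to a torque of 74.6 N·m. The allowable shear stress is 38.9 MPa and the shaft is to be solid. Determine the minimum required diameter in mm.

For a solid shaft τ_max = 16T/(πd³), so d = (16T/(π τ_allow))^(1/3) = (16·74.60/(π·3.89×10^7))^(1/3) = 0.02138 m.

21.4 mm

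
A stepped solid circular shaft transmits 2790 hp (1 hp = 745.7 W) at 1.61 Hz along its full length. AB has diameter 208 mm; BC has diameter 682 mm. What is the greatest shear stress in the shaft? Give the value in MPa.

116 MPa

ω = 2π·1.61 = 10.12 rad/s, so T = P/ω = 2790×745.7 / 10.12 = 205700 N·m.
Under the same torque, τ_max = 16T/(πd³) is largest where d is smallest — segment AB (d = 208 mm).
τ_max = 16·205700/(π·(0.208)³) = 1.164×10^8 Pa.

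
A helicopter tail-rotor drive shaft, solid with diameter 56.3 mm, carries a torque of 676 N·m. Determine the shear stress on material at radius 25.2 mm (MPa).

17.3 MPa

J = πd⁴/32 = π(0.0563)⁴/32 = 9.864×10^-7 m⁴.
Shear stress varies linearly with radius: τ = T·r/J = 676.0 × 0.0252 / 9.864×10^-7 = 1.727×10^7 Pa.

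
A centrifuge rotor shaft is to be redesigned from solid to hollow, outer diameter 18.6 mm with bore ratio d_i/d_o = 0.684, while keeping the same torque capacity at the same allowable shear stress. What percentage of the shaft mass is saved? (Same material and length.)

Equal τ_max and T ⇒ the solid shaft needs d_s³ = d_o³(1−k⁴), so d_s = 18.6·(1−0.684⁴)^(1/3) = 17.13 mm.
Area ratio A_h/A_s = d_o²(1−k²)/d_s² = (1−k²)/(1−k⁴)^(2/3) = 0.6274.
Mass saving = 1 − 0.6274 = 37.3 %.

37.3 %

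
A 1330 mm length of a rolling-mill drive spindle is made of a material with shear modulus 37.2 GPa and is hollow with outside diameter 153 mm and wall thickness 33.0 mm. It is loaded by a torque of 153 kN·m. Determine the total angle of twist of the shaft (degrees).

6.51°

J = π(d_o⁴ − d_i⁴)/32 = π(0.153⁴ − 0.0870⁴)/32 = 4.817×10^-5 m⁴.
θ = T·L/(G·J) = 153000 × 1.33 / (37.2×10⁹ × 4.817×10^-5) = 0.1136 rad.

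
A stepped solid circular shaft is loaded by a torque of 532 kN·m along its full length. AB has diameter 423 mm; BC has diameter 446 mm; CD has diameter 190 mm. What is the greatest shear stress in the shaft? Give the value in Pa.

Under the same torque, τ_max = 16T/(πd³) is largest where d is smallest — segment CD (d = 190 mm).
τ_max = 16·532000/(π·(0.190)³) = 3.950×10^8 Pa.

3.95e8 Pa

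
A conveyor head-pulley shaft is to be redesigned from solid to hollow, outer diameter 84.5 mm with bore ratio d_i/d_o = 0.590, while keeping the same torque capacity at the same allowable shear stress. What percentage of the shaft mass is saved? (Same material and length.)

28.9 %

Equal τ_max and T ⇒ the solid shaft needs d_s³ = d_o³(1−k⁴), so d_s = 84.5·(1−0.590⁴)^(1/3) = 80.94 mm.
Area ratio A_h/A_s = d_o²(1−k²)/d_s² = (1−k²)/(1−k⁴)^(2/3) = 0.7105.
Mass saving = 1 − 0.7105 = 28.9 %.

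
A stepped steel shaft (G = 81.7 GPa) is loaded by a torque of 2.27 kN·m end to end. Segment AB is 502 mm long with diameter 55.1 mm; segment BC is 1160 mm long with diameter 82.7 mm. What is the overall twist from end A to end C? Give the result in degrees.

J_AB = π(0.0551)⁴/32 = 9.05×10^-7 m⁴; J_BC = π(0.0827)⁴/32 = 4.59×10^-6 m⁴.
θ = (T/G)·Σ L_i/J_i = (2270/81.7×10⁹)·(0.502/9.05×10^-7 + 1.16/4.59×10^-6) = 0.02243 rad.

1.29°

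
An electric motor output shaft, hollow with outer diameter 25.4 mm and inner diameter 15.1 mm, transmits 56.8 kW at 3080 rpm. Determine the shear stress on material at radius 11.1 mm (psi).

7930 psi

ω = 2π·3080/60 = 322.5 rad/s, so T = P/ω = 56.8×10³ / 322.5 = 176.1 N·m.
J = π(d_o⁴ − d_i⁴)/32 = π(0.0254⁴ − 0.0151⁴)/32 = 3.576×10^-8 m⁴.
Shear stress varies linearly with radius: τ = T·r/J = 176.1 × 0.0111 / 3.576×10^-8 = 5.466×10^7 Pa.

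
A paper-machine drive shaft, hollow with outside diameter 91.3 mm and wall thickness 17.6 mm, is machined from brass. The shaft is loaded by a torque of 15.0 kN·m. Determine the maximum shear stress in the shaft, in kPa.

117000 kPa

J = π(d_o⁴ − d_i⁴)/32 = π(0.0913⁴ − 0.0561⁴)/32 = 5.849×10^-6 m⁴.
τ_max = T·r/J = 15000 × 0.0456 / 5.849×10^-6 = 1.171×10^8 Pa.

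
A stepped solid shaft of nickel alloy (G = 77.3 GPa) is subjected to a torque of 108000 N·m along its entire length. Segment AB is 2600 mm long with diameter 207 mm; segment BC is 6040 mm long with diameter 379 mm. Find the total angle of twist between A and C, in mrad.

24.3 mrad

J_AB = π(0.207)⁴/32 = 1.80×10^-4 m⁴; J_BC = π(0.379)⁴/32 = 2.03×10^-3 m⁴.
θ = (T/G)·Σ L_i/J_i = (108000/77.3×10⁹)·(2.60/1.80×10^-4 + 6.04/2.03×10^-3) = 0.02432 rad.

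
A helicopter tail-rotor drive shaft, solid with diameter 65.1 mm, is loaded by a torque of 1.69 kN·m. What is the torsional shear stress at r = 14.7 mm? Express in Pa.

1.41e7 Pa

J = πd⁴/32 = π(0.0651)⁴/32 = 1.763×10^-6 m⁴.
Shear stress varies linearly with radius: τ = T·r/J = 1690 × 0.0147 / 1.763×10^-6 = 1.409×10^7 Pa.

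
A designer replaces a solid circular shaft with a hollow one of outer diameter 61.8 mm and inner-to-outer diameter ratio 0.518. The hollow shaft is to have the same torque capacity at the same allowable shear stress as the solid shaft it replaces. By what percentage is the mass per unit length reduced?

Equal τ_max and T ⇒ the solid shaft needs d_s³ = d_o³(1−k⁴), so d_s = 61.8·(1−0.518⁴)^(1/3) = 60.28 mm.
Area ratio A_h/A_s = d_o²(1−k²)/d_s² = (1−k²)/(1−k⁴)^(2/3) = 0.7690.
Mass saving = 1 − 0.7690 = 23.1 %.

23.1 %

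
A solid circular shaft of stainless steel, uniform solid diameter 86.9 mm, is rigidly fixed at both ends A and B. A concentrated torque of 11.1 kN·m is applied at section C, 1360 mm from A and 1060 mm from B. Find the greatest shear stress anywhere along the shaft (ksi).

7.02 ksi

With uniform GJ and both ends fixed, compatibility θ_AC = θ_CB gives T_A·a = T_B·b, together with T_A + T_B = T₀.
T_A = T₀·b/(a+b) = 11100·1060/2420 = 4862 N·m; T_B = 6238 N·m.
τ in each portion: τ_AC = 3.77×10^7 Pa, τ_CB = 4.84×10^7 Pa; maximum is in CB.
τ_max = T_CB·r/J = 6238·0.0435/5.60×10^-6 = 4.841×10^7 Pa.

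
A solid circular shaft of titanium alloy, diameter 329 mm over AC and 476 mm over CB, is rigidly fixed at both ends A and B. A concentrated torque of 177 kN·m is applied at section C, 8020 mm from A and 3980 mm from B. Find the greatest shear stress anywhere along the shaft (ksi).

Compatibility: T_A·a/J_AC = T_B·b/J_CB with T_A + T_B = T₀.
J_AC = 1.15×10^-3 m⁴, J_CB = 5.04×10^-3 m⁴, so T_A = T₀·(J_AC/a)/((J_AC/a)+(J_CB/b)) = 18010 N·m, T_B = 159000 N·m.
τ in each portion: τ_AC = 2.58×10^6 Pa, τ_CB = 7.51×10^6 Pa; maximum is in CB.
τ_max = T_CB·r/J = 159000·0.238/5.04×10^-3 = 7.508×10^6 Pa.

1.09 ksi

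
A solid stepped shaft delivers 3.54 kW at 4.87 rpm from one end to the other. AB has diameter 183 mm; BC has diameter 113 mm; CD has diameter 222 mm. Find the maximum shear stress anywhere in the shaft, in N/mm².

ω = 2π·4.87/60 = 0.5100 rad/s, so T = P/ω = 3.54×10³ / 0.5100 = 6941 N·m.
Under the same torque, τ_max = 16T/(πd³) is largest where d is smallest — segment BC (d = 113 mm).
τ_max = 16·6941/(π·(0.113)³) = 2.450×10^7 Pa.

24.5 N/mm²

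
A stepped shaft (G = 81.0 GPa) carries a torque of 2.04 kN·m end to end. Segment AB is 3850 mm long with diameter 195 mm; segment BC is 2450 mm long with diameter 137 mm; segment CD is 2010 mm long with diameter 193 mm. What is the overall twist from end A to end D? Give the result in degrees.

0.163°

J_AB = π(0.195)⁴/32 = 1.42×10^-4 m⁴; J_BC = π(0.137)⁴/32 = 3.46×10^-5 m⁴; J_CD = π(0.193)⁴/32 = 1.36×10^-4 m⁴.
θ = (T/G)·Σ L_i/J_i = (2040/81.0×10⁹)·(3.85/1.42×10^-4 + 2.45/3.46×10^-5 + 2.01/1.36×10^-4) = 2.839×10^-3 rad.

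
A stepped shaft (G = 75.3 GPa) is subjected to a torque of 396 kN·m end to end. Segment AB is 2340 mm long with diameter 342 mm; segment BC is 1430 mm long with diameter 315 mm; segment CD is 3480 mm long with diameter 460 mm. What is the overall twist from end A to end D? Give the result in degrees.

J_AB = π(0.342)⁴/32 = 1.34×10^-3 m⁴; J_BC = π(0.315)⁴/32 = 9.67×10^-4 m⁴; J_CD = π(0.460)⁴/32 = 4.40×10^-3 m⁴.
θ = (T/G)·Σ L_i/J_i = (396000/75.3×10⁹)·(2.34/1.34×10^-3 + 1.43/9.67×10^-4 + 3.48/4.40×10^-3) = 0.02111 rad.

1.21°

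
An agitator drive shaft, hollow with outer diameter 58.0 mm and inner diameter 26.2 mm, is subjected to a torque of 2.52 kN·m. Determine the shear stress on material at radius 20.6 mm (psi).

7070 psi

J = π(d_o⁴ − d_i⁴)/32 = π(0.0580⁴ − 0.0262⁴)/32 = 1.065×10^-6 m⁴.
Shear stress varies linearly with radius: τ = T·r/J = 2520 × 0.0206 / 1.065×10^-6 = 4.876×10^7 Pa.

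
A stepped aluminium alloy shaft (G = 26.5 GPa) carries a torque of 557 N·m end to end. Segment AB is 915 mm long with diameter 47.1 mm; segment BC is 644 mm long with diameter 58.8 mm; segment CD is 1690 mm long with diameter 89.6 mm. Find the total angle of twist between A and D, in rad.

0.0570 rad

J_AB = π(0.0471)⁴/32 = 4.83×10^-7 m⁴; J_BC = π(0.0588)⁴/32 = 1.17×10^-6 m⁴; J_CD = π(0.0896)⁴/32 = 6.33×10^-6 m⁴.
θ = (T/G)·Σ L_i/J_i = (557.0/26.5×10⁹)·(0.915/4.83×10^-7 + 0.644/1.17×10^-6 + 1.69/6.33×10^-6) = 0.05695 rad.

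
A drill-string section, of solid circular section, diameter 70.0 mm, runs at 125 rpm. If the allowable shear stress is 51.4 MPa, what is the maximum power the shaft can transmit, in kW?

45.3 kW

J = πd⁴/32 = π(0.0700)⁴/32 = 2.357×10^-6 m⁴.
T_max = τ_allow·J/r = 5.14×10^7 × 2.357×10^-6 / 0.0350 = 3462 N·m.
ω = 2π·125/60 = 13.09 rad/s, so P_max = T_max·ω = 4.531×10^4 W.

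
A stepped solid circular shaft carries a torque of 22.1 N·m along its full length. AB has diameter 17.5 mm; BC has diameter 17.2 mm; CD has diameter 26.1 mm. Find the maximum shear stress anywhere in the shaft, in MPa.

22.1 MPa

Under the same torque, τ_max = 16T/(πd³) is largest where d is smallest — segment BC (d = 17.2 mm).
τ_max = 16·22.10/(π·(0.0172)³) = 2.212×10^7 Pa.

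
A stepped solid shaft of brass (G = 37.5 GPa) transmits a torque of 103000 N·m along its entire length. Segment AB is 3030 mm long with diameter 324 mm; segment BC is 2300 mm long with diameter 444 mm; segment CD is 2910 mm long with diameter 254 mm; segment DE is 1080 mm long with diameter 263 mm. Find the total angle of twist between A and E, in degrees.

J_AB = π(0.324)⁴/32 = 1.08×10^-3 m⁴; J_BC = π(0.444)⁴/32 = 3.82×10^-3 m⁴; J_CD = π(0.254)⁴/32 = 4.09×10^-4 m⁴; J_DE = π(0.263)⁴/32 = 4.70×10^-4 m⁴.
θ = (T/G)·Σ L_i/J_i = (103000/37.5×10⁹)·(3.03/1.08×10^-3 + 2.30/3.82×10^-3 + 2.91/4.09×10^-4 + 1.08/4.70×10^-4) = 0.03522 rad.

2.02°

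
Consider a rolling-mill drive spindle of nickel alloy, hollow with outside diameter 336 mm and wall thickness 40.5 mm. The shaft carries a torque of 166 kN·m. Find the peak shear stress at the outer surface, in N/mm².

J = π(d_o⁴ − d_i⁴)/32 = π(0.336⁴ − 0.255⁴)/32 = 8.362×10^-4 m⁴.
τ_max = T·r/J = 166000 × 0.168 / 8.362×10^-4 = 3.335×10^7 Pa.

33.4 N/mm²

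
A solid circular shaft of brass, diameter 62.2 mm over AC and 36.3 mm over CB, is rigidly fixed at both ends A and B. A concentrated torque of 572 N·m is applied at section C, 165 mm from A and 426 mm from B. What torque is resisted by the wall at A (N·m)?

547 N·m

Compatibility: T_A·a/J_AC = T_B·b/J_CB with T_A + T_B = T₀.
J_AC = 1.47×10^-6 m⁴, J_CB = 1.70×10^-7 m⁴, so T_A = T₀·(J_AC/a)/((J_AC/a)+(J_CB/b)) = 547.4 N·m, T_B = 24.60 N·m.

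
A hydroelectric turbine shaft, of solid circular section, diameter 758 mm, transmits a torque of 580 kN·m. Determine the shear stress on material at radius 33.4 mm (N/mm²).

0.598 N/mm²

J = πd⁴/32 = π(0.758)⁴/32 = 0.03241 m⁴.
Shear stress varies linearly with radius: τ = T·r/J = 580000 × 0.0334 / 0.03241 = 5.977×10^5 Pa.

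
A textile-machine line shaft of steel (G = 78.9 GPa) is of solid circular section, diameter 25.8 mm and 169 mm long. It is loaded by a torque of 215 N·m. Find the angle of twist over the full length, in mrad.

10.6 mrad

J = πd⁴/32 = π(0.0258)⁴/32 = 4.350×10^-8 m⁴.
θ = T·L/(G·J) = 215.0 × 0.169 / (78.9×10⁹ × 4.350×10^-8) = 0.01059 rad.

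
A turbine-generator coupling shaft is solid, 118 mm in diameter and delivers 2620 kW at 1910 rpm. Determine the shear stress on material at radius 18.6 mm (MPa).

12.8 MPa

ω = 2π·1910/60 = 200.0 rad/s, so T = P/ω = 2620×10³ / 200.0 = 13100 N·m.
J = πd⁴/32 = π(0.118)⁴/32 = 1.903×10^-5 m⁴.
Shear stress varies linearly with radius: τ = T·r/J = 13100 × 0.0186 / 1.903×10^-5 = 1.280×10^7 Pa.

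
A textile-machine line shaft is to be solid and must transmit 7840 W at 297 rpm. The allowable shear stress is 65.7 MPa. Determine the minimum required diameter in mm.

ω = 2π·297/60 = 31.10 rad/s, so T = P/ω = 7840 / 31.10 = 252.1 N·m.
For a solid shaft τ_max = 16T/(πd³), so d = (16T/(π τ_allow))^(1/3) = (16·252.1/(π·6.57×10^7))^(1/3) = 0.02693 m.

26.9 mm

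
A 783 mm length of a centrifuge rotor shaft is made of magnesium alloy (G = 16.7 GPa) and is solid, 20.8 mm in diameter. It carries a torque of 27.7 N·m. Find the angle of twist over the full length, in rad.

0.0707 rad

J = πd⁴/32 = π(0.0208)⁴/32 = 1.838×10^-8 m⁴.
θ = T·L/(G·J) = 27.70 × 0.783 / (16.7×10⁹ × 1.838×10^-8) = 0.07068 rad.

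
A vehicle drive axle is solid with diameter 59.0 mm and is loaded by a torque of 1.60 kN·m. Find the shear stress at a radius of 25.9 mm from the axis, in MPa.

J = πd⁴/32 = π(0.0590)⁴/32 = 1.190×10^-6 m⁴.
Shear stress varies linearly with radius: τ = T·r/J = 1600 × 0.0259 / 1.190×10^-6 = 3.483×10^7 Pa.

34.8 MPa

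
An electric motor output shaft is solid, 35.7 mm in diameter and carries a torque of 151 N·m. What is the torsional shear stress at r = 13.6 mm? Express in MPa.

J = πd⁴/32 = π(0.0357)⁴/32 = 1.595×10^-7 m⁴.
Shear stress varies linearly with radius: τ = T·r/J = 151.0 × 0.0136 / 1.595×10^-7 = 1.288×10^7 Pa.

12.9 MPa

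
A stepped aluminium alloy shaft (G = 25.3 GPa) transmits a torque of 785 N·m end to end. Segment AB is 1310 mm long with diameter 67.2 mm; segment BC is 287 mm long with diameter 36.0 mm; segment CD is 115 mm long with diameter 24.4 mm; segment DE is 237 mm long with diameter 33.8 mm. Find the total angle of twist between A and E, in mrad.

J_AB = π(0.0672)⁴/32 = 2.00×10^-6 m⁴; J_BC = π(0.0360)⁴/32 = 1.65×10^-7 m⁴; J_CD = π(0.0244)⁴/32 = 3.48×10^-8 m⁴; J_DE = π(0.0338)⁴/32 = 1.28×10^-7 m⁴.
θ = (T/G)·Σ L_i/J_i = (785.0/25.3×10⁹)·(1.31/2.00×10^-6 + 0.287/1.65×10^-7 + 0.115/3.48×10^-8 + 0.237/1.28×10^-7) = 0.2342 rad.

234 mrad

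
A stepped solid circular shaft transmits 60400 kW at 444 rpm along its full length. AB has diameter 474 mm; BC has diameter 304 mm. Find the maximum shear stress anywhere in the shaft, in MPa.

ω = 2π·444/60 = 46.50 rad/s, so T = P/ω = 60400×10³ / 46.50 = 1.299e6 N·m.
Under the same torque, τ_max = 16T/(πd³) is largest where d is smallest — segment BC (d = 304 mm).
τ_max = 16·1.299e6/(π·(0.304)³) = 2.355×10^8 Pa.

235 MPa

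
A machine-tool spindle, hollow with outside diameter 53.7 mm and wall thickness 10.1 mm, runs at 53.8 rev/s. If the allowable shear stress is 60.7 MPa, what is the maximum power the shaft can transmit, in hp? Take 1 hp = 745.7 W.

J = π(d_o⁴ − d_i⁴)/32 = π(0.0537⁴ − 0.0335⁴)/32 = 6.927×10^-7 m⁴.
T_max = τ_allow·J/r = 6.07×10^7 × 6.927×10^-7 / 0.0269 = 1566 N·m.
ω = 2π·53.8 = 338.0 rad/s, so P_max = T_max·ω = 5.294×10^5 W.

710 hp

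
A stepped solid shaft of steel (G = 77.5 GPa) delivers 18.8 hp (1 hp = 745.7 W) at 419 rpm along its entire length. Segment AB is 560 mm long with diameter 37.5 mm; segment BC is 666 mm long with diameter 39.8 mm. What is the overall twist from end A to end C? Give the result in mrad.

ω = 2π·419/60 = 43.88 rad/s, so T = P/ω = 18.8×745.7 / 43.88 = 319.5 N·m.
J_AB = π(0.0375)⁴/32 = 1.94×10^-7 m⁴; J_BC = π(0.0398)⁴/32 = 2.46×10^-7 m⁴.
θ = (T/G)·Σ L_i/J_i = (319.5/77.5×10⁹)·(0.560/1.94×10^-7 + 0.666/2.46×10^-7) = 0.02304 rad.

23.0 mrad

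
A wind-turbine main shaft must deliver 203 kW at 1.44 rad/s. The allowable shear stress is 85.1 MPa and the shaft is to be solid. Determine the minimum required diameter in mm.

204 mm

ω = 1.44 rad/s, so T = P/ω = 203×10³ / 1.440 = 141000 N·m.
For a solid shaft τ_max = 16T/(πd³), so d = (16T/(π τ_allow))^(1/3) = (16·141000/(π·8.51×10^7))^(1/3) = 0.2036 m.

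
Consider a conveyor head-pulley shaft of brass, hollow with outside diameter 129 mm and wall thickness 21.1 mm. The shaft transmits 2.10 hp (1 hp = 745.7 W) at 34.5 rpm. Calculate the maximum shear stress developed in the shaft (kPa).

1290 kPa

ω = 2π·34.5/60 = 3.613 rad/s, so T = P/ω = 2.10×745.7 / 3.613 = 433.4 N·m.
J = π(d_o⁴ − d_i⁴)/32 = π(0.129⁴ − 0.0868⁴)/32 = 2.161×10^-5 m⁴.
τ_max = T·r/J = 433.4 × 0.0645 / 2.161×10^-5 = 1.293×10^6 Pa.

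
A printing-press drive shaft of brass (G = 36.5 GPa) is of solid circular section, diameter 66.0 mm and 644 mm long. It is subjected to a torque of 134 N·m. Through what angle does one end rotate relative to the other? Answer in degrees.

0.0727°

J = πd⁴/32 = π(0.0660)⁴/32 = 1.863×10^-6 m⁴.
θ = T·L/(G·J) = 134.0 × 0.644 / (36.5×10⁹ × 1.863×10^-6) = 1.269×10^-3 rad.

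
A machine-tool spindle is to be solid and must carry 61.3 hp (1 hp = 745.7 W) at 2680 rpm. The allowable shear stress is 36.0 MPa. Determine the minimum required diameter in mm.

ω = 2π·2680/60 = 280.6 rad/s, so T = P/ω = 61.3×745.7 / 280.6 = 162.9 N·m.
For a solid shaft τ_max = 16T/(πd³), so d = (16T/(π τ_allow))^(1/3) = (16·162.9/(π·3.60×10^7))^(1/3) = 0.02846 m.

28.5 mm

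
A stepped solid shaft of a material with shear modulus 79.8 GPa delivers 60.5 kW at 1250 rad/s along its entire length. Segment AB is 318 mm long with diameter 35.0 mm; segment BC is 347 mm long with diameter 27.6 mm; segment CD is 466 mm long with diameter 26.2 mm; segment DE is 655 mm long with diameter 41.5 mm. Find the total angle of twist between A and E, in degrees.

ω = 1250 rad/s, so T = P/ω = 60.5×10³ / 1250 = 48.40 N·m.
J_AB = π(0.0350)⁴/32 = 1.47×10^-7 m⁴; J_BC = π(0.0276)⁴/32 = 5.70×10^-8 m⁴; J_CD = π(0.0262)⁴/32 = 4.63×10^-8 m⁴; J_DE = π(0.0415)⁴/32 = 2.91×10^-7 m⁴.
θ = (T/G)·Σ L_i/J_i = (48.40/79.8×10⁹)·(0.318/1.47×10^-7 + 0.347/5.70×10^-8 + 0.466/4.63×10^-8 + 0.655/2.91×10^-7) = 0.01248 rad.

0.715°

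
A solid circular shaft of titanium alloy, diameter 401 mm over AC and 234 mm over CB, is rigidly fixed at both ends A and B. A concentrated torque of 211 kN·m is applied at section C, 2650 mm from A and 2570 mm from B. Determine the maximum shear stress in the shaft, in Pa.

Compatibility: T_A·a/J_AC = T_B·b/J_CB with T_A + T_B = T₀.
J_AC = 2.54×10^-3 m⁴, J_CB = 2.94×10^-4 m⁴, so T_A = T₀·(J_AC/a)/((J_AC/a)+(J_CB/b)) = 188500 N·m, T_B = 22530 N·m.
τ in each portion: τ_AC = 1.49×10^7 Pa, τ_CB = 8.96×10^6 Pa; maximum is in AC.
τ_max = T_AC·r/J = 188500·0.201/2.54×10^-3 = 1.489×10^7 Pa.

1.49e7 Pa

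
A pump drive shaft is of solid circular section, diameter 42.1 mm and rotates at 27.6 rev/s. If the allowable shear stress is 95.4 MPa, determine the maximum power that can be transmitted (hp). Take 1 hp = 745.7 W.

325 hp

J = πd⁴/32 = π(0.0421)⁴/32 = 3.084×10^-7 m⁴.
T_max = τ_allow·J/r = 9.54×10^7 × 3.084×10^-7 / 0.0210 = 1398 N·m.
ω = 2π·27.6 = 173.4 rad/s, so P_max = T_max·ω = 2.424×10^5 W.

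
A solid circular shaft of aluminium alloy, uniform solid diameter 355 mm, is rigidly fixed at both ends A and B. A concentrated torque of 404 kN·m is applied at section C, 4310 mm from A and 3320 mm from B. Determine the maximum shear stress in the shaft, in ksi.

With uniform GJ and both ends fixed, compatibility θ_AC = θ_CB gives T_A·a = T_B·b, together with T_A + T_B = T₀.
T_A = T₀·b/(a+b) = 404000·3320/7630 = 175800 N·m; T_B = 228200 N·m.
τ in each portion: τ_AC = 2.00×10^7 Pa, τ_CB = 2.60×10^7 Pa; maximum is in CB.
τ_max = T_CB·r/J = 228200·0.177/1.56×10^-3 = 2.598×10^7 Pa.

3.77 ksi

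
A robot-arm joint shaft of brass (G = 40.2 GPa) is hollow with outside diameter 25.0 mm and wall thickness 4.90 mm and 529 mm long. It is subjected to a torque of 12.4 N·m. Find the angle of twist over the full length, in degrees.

J = π(d_o⁴ − d_i⁴)/32 = π(0.0250⁴ − 0.0152⁴)/32 = 3.311×10^-8 m⁴.
θ = T·L/(G·J) = 12.40 × 0.529 / (40.2×10⁹ × 3.311×10^-8) = 4.928×10^-3 rad.

0.282°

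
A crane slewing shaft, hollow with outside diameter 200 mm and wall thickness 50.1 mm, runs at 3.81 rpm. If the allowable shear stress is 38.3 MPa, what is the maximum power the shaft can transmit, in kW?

J = π(d_o⁴ − d_i⁴)/32 = π(0.200⁴ − 0.0998⁴)/32 = 1.473×10^-4 m⁴.
T_max = τ_allow·J/r = 3.83×10^7 × 1.473×10^-4 / 0.100 = 56430 N·m.
ω = 2π·3.81/60 = 0.3990 rad/s, so P_max = T_max·ω = 2.252×10^4 W.

22.5 kW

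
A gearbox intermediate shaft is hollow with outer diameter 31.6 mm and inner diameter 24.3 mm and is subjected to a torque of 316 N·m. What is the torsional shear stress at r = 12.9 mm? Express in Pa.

J = π(d_o⁴ − d_i⁴)/32 = π(0.0316⁴ − 0.0243⁴)/32 = 6.366×10^-8 m⁴.
Shear stress varies linearly with radius: τ = T·r/J = 316.0 × 0.0129 / 6.366×10^-8 = 6.403×10^7 Pa.

6.40e7 Pa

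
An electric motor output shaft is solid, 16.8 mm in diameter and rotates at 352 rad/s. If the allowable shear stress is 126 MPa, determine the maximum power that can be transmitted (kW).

J = πd⁴/32 = π(0.0168)⁴/32 = 7.821×10^-9 m⁴.
T_max = τ_allow·J/r = 1.26×10^8 × 7.821×10^-9 / 0.00840 = 117.3 N·m.
ω = 352 rad/s, so P_max = T_max·ω = 4.129×10^4 W.

41.3 kW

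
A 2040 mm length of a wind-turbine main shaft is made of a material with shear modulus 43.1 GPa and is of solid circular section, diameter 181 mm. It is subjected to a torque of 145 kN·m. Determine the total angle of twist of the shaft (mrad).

65.1 mrad

J = πd⁴/32 = π(0.181)⁴/32 = 1.054×10^-4 m⁴.
θ = T·L/(G·J) = 145000 × 2.04 / (43.1×10⁹ × 1.054×10^-4) = 0.06513 rad.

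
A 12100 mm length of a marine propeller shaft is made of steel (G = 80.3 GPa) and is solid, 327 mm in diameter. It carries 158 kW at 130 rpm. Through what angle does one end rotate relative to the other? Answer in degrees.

ω = 2π·130/60 = 13.61 rad/s, so T = P/ω = 158×10³ / 13.61 = 11610 N·m.
J = πd⁴/32 = π(0.327)⁴/32 = 1.123×10^-3 m⁴.
θ = T·L/(G·J) = 11610 × 12.1 / (80.3×10⁹ × 1.123×10^-3) = 1.558×10^-3 rad.

0.0893°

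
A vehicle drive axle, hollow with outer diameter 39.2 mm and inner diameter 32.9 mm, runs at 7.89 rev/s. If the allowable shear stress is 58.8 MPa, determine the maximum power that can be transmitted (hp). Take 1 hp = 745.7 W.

23.3 hp

J = π(d_o⁴ − d_i⁴)/32 = π(0.0392⁴ − 0.0329⁴)/32 = 1.168×10^-7 m⁴.
T_max = τ_allow·J/r = 5.88×10^7 × 1.168×10^-7 / 0.0196 = 350.4 N·m.
ω = 2π·7.89 = 49.57 rad/s, so P_max = T_max·ω = 1.737×10^4 W.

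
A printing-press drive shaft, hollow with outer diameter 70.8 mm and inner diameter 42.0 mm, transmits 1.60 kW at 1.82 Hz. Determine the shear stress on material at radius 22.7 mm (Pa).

ω = 2π·1.82 = 11.44 rad/s, so T = P/ω = 1.60×10³ / 11.44 = 139.9 N·m.
J = π(d_o⁴ − d_i⁴)/32 = π(0.0708⁴ − 0.0420⁴)/32 = 2.161×10^-6 m⁴.
Shear stress varies linearly with radius: τ = T·r/J = 139.9 × 0.0227 / 2.161×10^-6 = 1.470×10^6 Pa.

1.47e6 Pa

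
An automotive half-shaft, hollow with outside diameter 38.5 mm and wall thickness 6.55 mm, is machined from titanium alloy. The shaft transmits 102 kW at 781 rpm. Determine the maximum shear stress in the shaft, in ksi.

ω = 2π·781/60 = 81.79 rad/s, so T = P/ω = 102×10³ / 81.79 = 1247 N·m.
J = π(d_o⁴ − d_i⁴)/32 = π(0.0385⁴ − 0.0254⁴)/32 = 1.748×10^-7 m⁴.
τ_max = T·r/J = 1247 × 0.0192 / 1.748×10^-7 = 1.373×10^8 Pa.

19.9 ksi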